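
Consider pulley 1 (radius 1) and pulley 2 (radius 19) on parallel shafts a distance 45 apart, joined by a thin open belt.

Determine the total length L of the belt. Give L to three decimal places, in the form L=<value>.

open belt: β = asin((r2−r1)/C) = asin(18/45) = 23.5782°
wrap1 = π − 2β = 132.8436°
wrap2 = π + 2β = 227.1564°
tangent length = C·cosβ = 41.2432
L = r1·wrap1 + r2·wrap2 + 2·C·cosβ = 1·2.3186 + 19·3.9646 + 2·41.2432 = 160.1328

L=160.133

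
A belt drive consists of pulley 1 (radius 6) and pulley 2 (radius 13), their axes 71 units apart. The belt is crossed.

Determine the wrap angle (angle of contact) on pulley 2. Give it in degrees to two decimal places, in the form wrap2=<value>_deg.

wrap2=211.04_deg

crossed belt: β = asin((r1+r2)/C) = asin(19/71) = 15.5218°
wrap1 = wrap2 = π + 2β = 211.0437°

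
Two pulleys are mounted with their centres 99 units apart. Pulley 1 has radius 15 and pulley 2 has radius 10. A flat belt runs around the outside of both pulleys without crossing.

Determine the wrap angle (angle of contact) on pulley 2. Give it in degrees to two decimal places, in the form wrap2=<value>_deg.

open belt: β = asin((r2−r1)/C) = asin(-5/99) = -2.8950°
wrap1 = π − 2β = 185.7899°
wrap2 = π + 2β = 174.2101°

wrap2=174.21_deg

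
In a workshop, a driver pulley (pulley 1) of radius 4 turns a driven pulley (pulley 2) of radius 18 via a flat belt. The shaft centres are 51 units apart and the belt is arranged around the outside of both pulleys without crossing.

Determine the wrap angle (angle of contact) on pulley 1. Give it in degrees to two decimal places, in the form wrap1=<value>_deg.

open belt: β = asin((r2−r1)/C) = asin(14/51) = 15.9328°
wrap1 = π − 2β = 148.1344°
wrap2 = π + 2β = 211.8656°

wrap1=148.13_deg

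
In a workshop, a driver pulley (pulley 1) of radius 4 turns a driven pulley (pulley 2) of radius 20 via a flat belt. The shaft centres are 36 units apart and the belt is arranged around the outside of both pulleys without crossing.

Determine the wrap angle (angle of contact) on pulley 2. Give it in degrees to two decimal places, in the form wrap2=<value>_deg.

wrap2=232.78_deg

open belt: β = asin((r2−r1)/C) = asin(16/36) = 26.3878°
wrap1 = π − 2β = 127.2244°
wrap2 = π + 2β = 232.7756°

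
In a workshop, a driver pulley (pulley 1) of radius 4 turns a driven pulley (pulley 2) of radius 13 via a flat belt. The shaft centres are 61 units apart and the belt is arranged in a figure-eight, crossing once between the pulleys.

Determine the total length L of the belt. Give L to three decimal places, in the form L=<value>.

L=180.176

crossed belt: β = asin((r1+r2)/C) = asin(17/61) = 16.1819°
wrap1 = wrap2 = π + 2β = 212.3639°
tangent length = C·cosβ = 58.5833
L = (r1+r2)·wrap + 2·C·cosβ = 17·3.7064 + 2·58.5833 = 180.1762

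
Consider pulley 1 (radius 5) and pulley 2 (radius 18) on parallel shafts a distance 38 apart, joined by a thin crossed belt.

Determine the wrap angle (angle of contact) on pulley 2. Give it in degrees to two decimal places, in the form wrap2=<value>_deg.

wrap2=254.50_deg

crossed belt: β = asin((r1+r2)/C) = asin(23/38) = 37.2478°
wrap1 = wrap2 = π + 2β = 254.4956°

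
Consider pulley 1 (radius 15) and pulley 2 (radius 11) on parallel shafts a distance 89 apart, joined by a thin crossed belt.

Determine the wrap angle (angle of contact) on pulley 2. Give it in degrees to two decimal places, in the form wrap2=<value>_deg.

crossed belt: β = asin((r1+r2)/C) = asin(26/89) = 16.9858°
wrap1 = wrap2 = π + 2β = 213.9716°

wrap2=213.97_deg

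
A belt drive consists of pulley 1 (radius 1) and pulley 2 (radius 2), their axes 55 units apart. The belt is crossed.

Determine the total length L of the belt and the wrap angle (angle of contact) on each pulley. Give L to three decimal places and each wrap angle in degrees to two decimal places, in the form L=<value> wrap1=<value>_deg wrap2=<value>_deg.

L=119.588 wrap1=186.25_deg wrap2=186.25_deg

crossed belt: β = asin((r1+r2)/C) = asin(3/55) = 3.1268°
wrap1 = wrap2 = π + 2β = 186.2536°
tangent length = C·cosβ = 54.9181
L = (r1+r2)·wrap + 2·C·cosβ = 3·3.2507 + 2·54.9181 = 119.5885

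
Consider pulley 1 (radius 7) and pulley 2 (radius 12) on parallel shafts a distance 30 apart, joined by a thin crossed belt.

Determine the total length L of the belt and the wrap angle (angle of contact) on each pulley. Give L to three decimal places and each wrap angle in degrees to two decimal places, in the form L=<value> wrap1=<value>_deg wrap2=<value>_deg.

crossed belt: β = asin((r1+r2)/C) = asin(19/30) = 39.2965°
wrap1 = wrap2 = π + 2β = 258.5930°
tangent length = C·cosβ = 23.2164
L = (r1+r2)·wrap + 2·C·cosβ = 19·4.5133 + 2·23.2164 = 132.1854

L=132.185 wrap1=258.59_deg wrap2=258.59_deg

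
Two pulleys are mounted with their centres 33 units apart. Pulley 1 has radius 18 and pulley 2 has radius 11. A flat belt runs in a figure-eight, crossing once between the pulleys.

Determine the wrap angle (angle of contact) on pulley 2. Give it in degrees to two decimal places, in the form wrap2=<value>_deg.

crossed belt: β = asin((r1+r2)/C) = asin(29/33) = 61.4965°
wrap1 = wrap2 = π + 2β = 302.9930°

wrap2=302.99_deg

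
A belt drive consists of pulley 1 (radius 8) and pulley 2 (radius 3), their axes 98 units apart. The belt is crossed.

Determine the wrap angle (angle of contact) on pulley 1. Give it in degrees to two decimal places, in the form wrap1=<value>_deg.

crossed belt: β = asin((r1+r2)/C) = asin(11/98) = 6.4447°
wrap1 = wrap2 = π + 2β = 192.8895°

wrap1=192.89_deg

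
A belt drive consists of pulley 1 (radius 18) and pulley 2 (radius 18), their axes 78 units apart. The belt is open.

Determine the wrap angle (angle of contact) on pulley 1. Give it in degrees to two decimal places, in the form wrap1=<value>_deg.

open belt: β = asin((r2−r1)/C) = asin(0/78) = 0.0000°
wrap1 = π − 2β = 180.0000°
wrap2 = π + 2β = 180.0000°

wrap1=180.00_deg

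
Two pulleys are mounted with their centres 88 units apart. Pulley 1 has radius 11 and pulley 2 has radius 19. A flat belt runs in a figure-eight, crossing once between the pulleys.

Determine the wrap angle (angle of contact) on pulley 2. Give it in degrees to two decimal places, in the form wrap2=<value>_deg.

wrap2=219.86_deg

crossed belt: β = asin((r1+r2)/C) = asin(30/88) = 19.9323°
wrap1 = wrap2 = π + 2β = 219.8645°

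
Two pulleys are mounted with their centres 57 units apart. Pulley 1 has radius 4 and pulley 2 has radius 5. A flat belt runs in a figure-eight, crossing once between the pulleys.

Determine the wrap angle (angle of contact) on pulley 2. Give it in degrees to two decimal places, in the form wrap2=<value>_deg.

wrap2=198.17_deg

crossed belt: β = asin((r1+r2)/C) = asin(9/57) = 9.0847°
wrap1 = wrap2 = π + 2β = 198.1694°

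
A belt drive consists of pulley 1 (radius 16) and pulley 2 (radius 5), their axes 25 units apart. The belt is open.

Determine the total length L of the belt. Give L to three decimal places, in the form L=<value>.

L=120.897

open belt: β = asin((r2−r1)/C) = asin(-11/25) = -26.1039°
wrap1 = π − 2β = 232.2078°
wrap2 = π + 2β = 127.7922°
tangent length = C·cosβ = 22.4499
L = r1·wrap1 + r2·wrap2 + 2·C·cosβ = 16·4.0528 + 5·2.2304 + 2·22.4499 = 120.8965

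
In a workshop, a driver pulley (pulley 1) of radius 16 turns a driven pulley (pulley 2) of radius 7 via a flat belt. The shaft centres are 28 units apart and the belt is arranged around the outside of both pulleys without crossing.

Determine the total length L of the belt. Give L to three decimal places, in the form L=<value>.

L=131.175

open belt: β = asin((r2−r1)/C) = asin(-9/28) = -18.7493°
wrap1 = π − 2β = 217.4987°
wrap2 = π + 2β = 142.5013°
tangent length = C·cosβ = 26.5141
L = r1·wrap1 + r2·wrap2 + 2·C·cosβ = 16·3.7961 + 7·2.4871 + 2·26.5141 = 131.1752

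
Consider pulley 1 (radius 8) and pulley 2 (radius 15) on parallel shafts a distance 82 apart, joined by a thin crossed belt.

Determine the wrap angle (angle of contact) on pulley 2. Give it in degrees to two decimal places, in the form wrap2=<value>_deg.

wrap2=212.58_deg

crossed belt: β = asin((r1+r2)/C) = asin(23/82) = 16.2893°
wrap1 = wrap2 = π + 2β = 212.5786°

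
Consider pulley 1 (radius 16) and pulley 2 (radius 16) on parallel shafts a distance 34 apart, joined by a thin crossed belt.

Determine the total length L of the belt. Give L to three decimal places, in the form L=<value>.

L=201.979

crossed belt: β = asin((r1+r2)/C) = asin(32/34) = 70.2501°
wrap1 = wrap2 = π + 2β = 320.5002°
tangent length = C·cosβ = 11.4891
L = (r1+r2)·wrap + 2·C·cosβ = 32·5.5938 + 2·11.4891 = 201.9793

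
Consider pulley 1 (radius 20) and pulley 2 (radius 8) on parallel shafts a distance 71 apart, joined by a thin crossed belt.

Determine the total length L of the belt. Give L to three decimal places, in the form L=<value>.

crossed belt: β = asin((r1+r2)/C) = asin(28/71) = 23.2265°
wrap1 = wrap2 = π + 2β = 226.4529°
tangent length = C·cosβ = 65.2457
L = (r1+r2)·wrap + 2·C·cosβ = 28·3.9523 + 2·65.2457 = 241.1571

L=241.157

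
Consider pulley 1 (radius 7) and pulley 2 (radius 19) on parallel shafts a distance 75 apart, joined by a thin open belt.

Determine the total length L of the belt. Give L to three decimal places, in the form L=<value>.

open belt: β = asin((r2−r1)/C) = asin(12/75) = 9.2069°
wrap1 = π − 2β = 161.5862°
wrap2 = π + 2β = 198.4138°
tangent length = C·cosβ = 74.0338
L = r1·wrap1 + r2·wrap2 + 2·C·cosβ = 7·2.8202 + 19·3.4630 + 2·74.0338 = 233.6055

L=233.606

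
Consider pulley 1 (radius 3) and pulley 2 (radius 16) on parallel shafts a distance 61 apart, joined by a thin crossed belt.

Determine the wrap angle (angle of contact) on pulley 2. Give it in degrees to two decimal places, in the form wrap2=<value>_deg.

crossed belt: β = asin((r1+r2)/C) = asin(19/61) = 18.1482°
wrap1 = wrap2 = π + 2β = 216.2963°

wrap2=216.30_deg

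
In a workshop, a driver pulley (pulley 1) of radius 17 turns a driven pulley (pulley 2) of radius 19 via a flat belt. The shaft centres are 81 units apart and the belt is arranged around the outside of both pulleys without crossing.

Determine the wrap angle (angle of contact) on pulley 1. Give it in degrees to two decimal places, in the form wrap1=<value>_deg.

open belt: β = asin((r2−r1)/C) = asin(2/81) = 1.4149°
wrap1 = π − 2β = 177.1703°
wrap2 = π + 2β = 182.8297°

wrap1=177.17_deg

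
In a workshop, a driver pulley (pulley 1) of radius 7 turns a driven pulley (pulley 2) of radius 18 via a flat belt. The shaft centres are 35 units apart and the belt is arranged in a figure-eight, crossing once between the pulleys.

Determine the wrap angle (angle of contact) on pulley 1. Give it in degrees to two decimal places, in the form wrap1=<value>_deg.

wrap1=271.17_deg

crossed belt: β = asin((r1+r2)/C) = asin(25/35) = 45.5847°
wrap1 = wrap2 = π + 2β = 271.1694°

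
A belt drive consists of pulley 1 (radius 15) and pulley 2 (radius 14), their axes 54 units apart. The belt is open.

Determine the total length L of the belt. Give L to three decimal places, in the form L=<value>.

open belt: β = asin((r2−r1)/C) = asin(-1/54) = -1.0611°
wrap1 = π − 2β = 182.1222°
wrap2 = π + 2β = 177.8778°
tangent length = C·cosβ = 53.9907
L = r1·wrap1 + r2·wrap2 + 2·C·cosβ = 15·3.1786 + 14·3.1046 + 2·53.9907 = 199.1247

L=199.125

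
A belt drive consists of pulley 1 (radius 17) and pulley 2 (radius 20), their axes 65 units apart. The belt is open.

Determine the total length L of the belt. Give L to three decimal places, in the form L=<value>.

open belt: β = asin((r2−r1)/C) = asin(3/65) = 2.6454°
wrap1 = π − 2β = 174.7093°
wrap2 = π + 2β = 185.2907°
tangent length = C·cosβ = 64.9307
L = r1·wrap1 + r2·wrap2 + 2·C·cosβ = 17·3.0493 + 20·3.2339 + 2·64.9307 = 246.3774

L=246.377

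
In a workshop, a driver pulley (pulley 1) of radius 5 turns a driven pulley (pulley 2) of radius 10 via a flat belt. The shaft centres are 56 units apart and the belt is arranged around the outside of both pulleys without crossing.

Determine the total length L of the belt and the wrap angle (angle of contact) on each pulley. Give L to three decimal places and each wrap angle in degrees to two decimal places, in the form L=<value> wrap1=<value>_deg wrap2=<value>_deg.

L=159.571 wrap1=169.75_deg wrap2=190.25_deg

open belt: β = asin((r2−r1)/C) = asin(5/56) = 5.1225°
wrap1 = π − 2β = 169.7550°
wrap2 = π + 2β = 190.2450°
tangent length = C·cosβ = 55.7763
L = r1·wrap1 + r2·wrap2 + 2·C·cosβ = 5·2.9628 + 10·3.3204 + 2·55.7763 = 159.5706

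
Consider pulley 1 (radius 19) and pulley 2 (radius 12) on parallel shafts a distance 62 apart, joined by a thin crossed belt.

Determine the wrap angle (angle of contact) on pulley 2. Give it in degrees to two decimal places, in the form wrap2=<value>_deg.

wrap2=240.00_deg

crossed belt: β = asin((r1+r2)/C) = asin(31/62) = 30.0000°
wrap1 = wrap2 = π + 2β = 240.0000°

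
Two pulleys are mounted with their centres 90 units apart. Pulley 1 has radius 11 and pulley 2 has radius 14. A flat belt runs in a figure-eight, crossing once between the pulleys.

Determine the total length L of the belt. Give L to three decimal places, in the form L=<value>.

L=265.530

crossed belt: β = asin((r1+r2)/C) = asin(25/90) = 16.1276°
wrap1 = wrap2 = π + 2β = 212.2552°
tangent length = C·cosβ = 86.4581
L = (r1+r2)·wrap + 2·C·cosβ = 25·3.7046 + 2·86.4581 = 265.5300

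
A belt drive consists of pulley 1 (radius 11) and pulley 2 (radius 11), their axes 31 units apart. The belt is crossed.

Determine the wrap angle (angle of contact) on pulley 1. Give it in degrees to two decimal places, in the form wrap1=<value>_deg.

wrap1=270.42_deg

crossed belt: β = asin((r1+r2)/C) = asin(22/31) = 45.2087°
wrap1 = wrap2 = π + 2β = 270.4174°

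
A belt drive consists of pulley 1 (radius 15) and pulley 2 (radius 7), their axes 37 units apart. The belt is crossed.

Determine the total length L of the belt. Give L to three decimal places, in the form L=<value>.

L=156.630

crossed belt: β = asin((r1+r2)/C) = asin(22/37) = 36.4837°
wrap1 = wrap2 = π + 2β = 252.9675°
tangent length = C·cosβ = 29.7489
L = (r1+r2)·wrap + 2·C·cosβ = 22·4.4151 + 2·29.7489 = 156.6304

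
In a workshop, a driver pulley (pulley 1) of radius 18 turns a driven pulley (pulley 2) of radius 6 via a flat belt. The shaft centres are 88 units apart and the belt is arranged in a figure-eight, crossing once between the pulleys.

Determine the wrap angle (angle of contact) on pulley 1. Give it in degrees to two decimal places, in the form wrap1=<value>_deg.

crossed belt: β = asin((r1+r2)/C) = asin(24/88) = 15.8266°
wrap1 = wrap2 = π + 2β = 211.6532°

wrap1=211.65_deg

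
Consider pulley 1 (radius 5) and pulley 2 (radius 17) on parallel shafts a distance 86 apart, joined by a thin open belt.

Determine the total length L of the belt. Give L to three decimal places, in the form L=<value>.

L=242.792

open belt: β = asin((r2−r1)/C) = asin(12/86) = 8.0209°
wrap1 = π − 2β = 163.9581°
wrap2 = π + 2β = 196.0419°
tangent length = C·cosβ = 85.1587
L = r1·wrap1 + r2·wrap2 + 2·C·cosβ = 5·2.8616 + 17·3.4216 + 2·85.1587 = 242.7922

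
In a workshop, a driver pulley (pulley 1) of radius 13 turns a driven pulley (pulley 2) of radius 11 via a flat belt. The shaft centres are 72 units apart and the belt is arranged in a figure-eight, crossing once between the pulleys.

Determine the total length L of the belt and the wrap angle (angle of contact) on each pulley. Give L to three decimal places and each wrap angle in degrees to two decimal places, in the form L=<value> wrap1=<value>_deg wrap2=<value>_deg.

crossed belt: β = asin((r1+r2)/C) = asin(24/72) = 19.4712°
wrap1 = wrap2 = π + 2β = 218.9424°
tangent length = C·cosβ = 67.8823
L = (r1+r2)·wrap + 2·C·cosβ = 24·3.8213 + 2·67.8823 = 227.4749

L=227.475 wrap1=218.94_deg wrap2=218.94_deg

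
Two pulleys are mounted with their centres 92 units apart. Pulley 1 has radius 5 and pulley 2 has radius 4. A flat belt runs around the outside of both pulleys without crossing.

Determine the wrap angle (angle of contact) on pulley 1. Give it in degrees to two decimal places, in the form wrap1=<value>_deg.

open belt: β = asin((r2−r1)/C) = asin(-1/92) = -0.6228°
wrap1 = π − 2β = 181.2456°
wrap2 = π + 2β = 178.7544°

wrap1=181.25_deg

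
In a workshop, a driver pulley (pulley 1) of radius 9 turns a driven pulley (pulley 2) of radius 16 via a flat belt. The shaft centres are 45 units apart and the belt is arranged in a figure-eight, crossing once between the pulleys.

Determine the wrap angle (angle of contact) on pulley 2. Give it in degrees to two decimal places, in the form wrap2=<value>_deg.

wrap2=247.50_deg

crossed belt: β = asin((r1+r2)/C) = asin(25/45) = 33.7490°
wrap1 = wrap2 = π + 2β = 247.4980°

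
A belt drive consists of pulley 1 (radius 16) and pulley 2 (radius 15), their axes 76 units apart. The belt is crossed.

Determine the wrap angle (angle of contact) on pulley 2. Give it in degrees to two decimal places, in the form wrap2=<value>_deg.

crossed belt: β = asin((r1+r2)/C) = asin(31/76) = 24.0727°
wrap1 = wrap2 = π + 2β = 228.1453°

wrap2=228.15_deg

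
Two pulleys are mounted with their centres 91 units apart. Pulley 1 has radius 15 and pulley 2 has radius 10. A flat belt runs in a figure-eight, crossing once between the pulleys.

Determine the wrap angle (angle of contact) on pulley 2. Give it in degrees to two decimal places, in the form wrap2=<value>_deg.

crossed belt: β = asin((r1+r2)/C) = asin(25/91) = 15.9456°
wrap1 = wrap2 = π + 2β = 211.8913°

wrap2=211.89_deg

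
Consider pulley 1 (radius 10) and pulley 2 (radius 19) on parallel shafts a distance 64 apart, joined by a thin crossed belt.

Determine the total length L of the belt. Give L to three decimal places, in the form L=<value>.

crossed belt: β = asin((r1+r2)/C) = asin(29/64) = 26.9444°
wrap1 = wrap2 = π + 2β = 233.8887°
tangent length = C·cosβ = 57.0526
L = (r1+r2)·wrap + 2·C·cosβ = 29·4.0821 + 2·57.0526 = 232.4869

L=232.487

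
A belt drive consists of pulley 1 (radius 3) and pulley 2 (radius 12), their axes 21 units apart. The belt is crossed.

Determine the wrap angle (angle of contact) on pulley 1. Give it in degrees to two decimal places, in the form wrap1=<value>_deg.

wrap1=271.17_deg

crossed belt: β = asin((r1+r2)/C) = asin(15/21) = 45.5847°
wrap1 = wrap2 = π + 2β = 271.1694°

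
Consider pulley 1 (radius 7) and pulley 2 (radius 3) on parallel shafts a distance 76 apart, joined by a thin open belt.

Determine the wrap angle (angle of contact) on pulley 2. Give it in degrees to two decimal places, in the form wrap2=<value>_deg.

wrap2=173.97_deg

open belt: β = asin((r2−r1)/C) = asin(-4/76) = -3.0170°
wrap1 = π − 2β = 186.0339°
wrap2 = π + 2β = 173.9661°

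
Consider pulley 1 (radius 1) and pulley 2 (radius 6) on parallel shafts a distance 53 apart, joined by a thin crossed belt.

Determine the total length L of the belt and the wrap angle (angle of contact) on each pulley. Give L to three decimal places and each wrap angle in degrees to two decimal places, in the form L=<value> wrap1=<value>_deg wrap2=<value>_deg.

L=128.917 wrap1=195.18_deg wrap2=195.18_deg

crossed belt: β = asin((r1+r2)/C) = asin(7/53) = 7.5895°
wrap1 = wrap2 = π + 2β = 195.1791°
tangent length = C·cosβ = 52.5357
L = (r1+r2)·wrap + 2·C·cosβ = 7·3.4065 + 2·52.5357 = 128.9170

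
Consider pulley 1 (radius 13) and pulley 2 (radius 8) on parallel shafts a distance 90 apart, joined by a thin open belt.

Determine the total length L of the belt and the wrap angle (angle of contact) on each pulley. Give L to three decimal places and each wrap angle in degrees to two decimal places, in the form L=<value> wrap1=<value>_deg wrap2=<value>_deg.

L=246.251 wrap1=186.37_deg wrap2=173.63_deg

open belt: β = asin((r2−r1)/C) = asin(-5/90) = -3.1847°
wrap1 = π − 2β = 186.3695°
wrap2 = π + 2β = 173.6305°
tangent length = C·cosβ = 89.8610
L = r1·wrap1 + r2·wrap2 + 2·C·cosβ = 13·3.2528 + 8·3.0304 + 2·89.8610 = 246.2513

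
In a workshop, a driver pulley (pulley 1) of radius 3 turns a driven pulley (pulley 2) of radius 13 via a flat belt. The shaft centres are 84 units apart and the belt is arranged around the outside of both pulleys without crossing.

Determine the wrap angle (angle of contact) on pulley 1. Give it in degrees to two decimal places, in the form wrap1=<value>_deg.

wrap1=166.33_deg

open belt: β = asin((r2−r1)/C) = asin(10/84) = 6.8371°
wrap1 = π − 2β = 166.3257°
wrap2 = π + 2β = 193.6743°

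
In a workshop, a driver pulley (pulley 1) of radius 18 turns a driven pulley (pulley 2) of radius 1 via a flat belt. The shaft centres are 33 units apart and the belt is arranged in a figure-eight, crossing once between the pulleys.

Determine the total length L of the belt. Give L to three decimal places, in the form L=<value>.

L=136.967

crossed belt: β = asin((r1+r2)/C) = asin(19/33) = 35.1527°
wrap1 = wrap2 = π + 2β = 250.3054°
tangent length = C·cosβ = 26.9815
L = (r1+r2)·wrap + 2·C·cosβ = 19·4.3687 + 2·26.9815 = 136.9674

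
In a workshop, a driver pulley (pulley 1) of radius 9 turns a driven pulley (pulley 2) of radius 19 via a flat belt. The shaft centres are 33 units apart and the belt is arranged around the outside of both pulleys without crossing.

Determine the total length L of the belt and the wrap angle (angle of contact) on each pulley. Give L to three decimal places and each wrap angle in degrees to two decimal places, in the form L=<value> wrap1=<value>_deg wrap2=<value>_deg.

L=157.019 wrap1=144.72_deg wrap2=215.28_deg

open belt: β = asin((r2−r1)/C) = asin(10/33) = 17.6397°
wrap1 = π − 2β = 144.7206°
wrap2 = π + 2β = 215.2794°
tangent length = C·cosβ = 31.4484
L = r1·wrap1 + r2·wrap2 + 2·C·cosβ = 9·2.5259 + 19·3.7573 + 2·31.4484 = 157.0188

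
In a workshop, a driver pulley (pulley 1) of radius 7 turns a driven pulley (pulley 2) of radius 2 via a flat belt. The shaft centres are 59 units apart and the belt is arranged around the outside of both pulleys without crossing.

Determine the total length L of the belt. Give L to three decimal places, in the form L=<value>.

L=146.698

open belt: β = asin((r2−r1)/C) = asin(-5/59) = -4.8614°
wrap1 = π − 2β = 189.7228°
wrap2 = π + 2β = 170.2772°
tangent length = C·cosβ = 58.7878
L = r1·wrap1 + r2·wrap2 + 2·C·cosβ = 7·3.3113 + 2·2.9719 + 2·58.7878 = 146.6983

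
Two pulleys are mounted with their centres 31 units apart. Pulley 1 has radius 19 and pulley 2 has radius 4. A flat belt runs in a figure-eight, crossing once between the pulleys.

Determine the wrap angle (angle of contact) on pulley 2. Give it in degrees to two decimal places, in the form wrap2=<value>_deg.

crossed belt: β = asin((r1+r2)/C) = asin(23/31) = 47.8966°
wrap1 = wrap2 = π + 2β = 275.7931°

wrap2=275.79_deg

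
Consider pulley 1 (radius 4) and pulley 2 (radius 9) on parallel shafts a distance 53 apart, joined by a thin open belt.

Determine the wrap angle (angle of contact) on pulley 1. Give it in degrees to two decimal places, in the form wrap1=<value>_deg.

open belt: β = asin((r2−r1)/C) = asin(5/53) = 5.4133°
wrap1 = π − 2β = 169.1734°
wrap2 = π + 2β = 190.8266°

wrap1=169.17_deg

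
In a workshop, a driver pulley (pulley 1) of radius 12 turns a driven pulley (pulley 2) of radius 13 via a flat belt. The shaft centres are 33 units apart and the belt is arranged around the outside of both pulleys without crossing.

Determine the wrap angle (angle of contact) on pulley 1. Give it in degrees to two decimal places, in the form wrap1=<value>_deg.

wrap1=176.53_deg

open belt: β = asin((r2−r1)/C) = asin(1/33) = 1.7365°
wrap1 = π − 2β = 176.5270°
wrap2 = π + 2β = 183.4730°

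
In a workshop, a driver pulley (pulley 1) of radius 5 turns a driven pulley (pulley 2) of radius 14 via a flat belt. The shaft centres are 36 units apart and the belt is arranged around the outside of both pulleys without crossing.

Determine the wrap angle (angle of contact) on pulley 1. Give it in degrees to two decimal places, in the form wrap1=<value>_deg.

open belt: β = asin((r2−r1)/C) = asin(9/36) = 14.4775°
wrap1 = π − 2β = 151.0450°
wrap2 = π + 2β = 208.9550°

wrap1=151.04_deg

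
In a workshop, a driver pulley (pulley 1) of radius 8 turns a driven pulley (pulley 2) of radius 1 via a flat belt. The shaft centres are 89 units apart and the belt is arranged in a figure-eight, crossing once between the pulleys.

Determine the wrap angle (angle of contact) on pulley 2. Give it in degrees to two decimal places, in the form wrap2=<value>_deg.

wrap2=191.61_deg

crossed belt: β = asin((r1+r2)/C) = asin(9/89) = 5.8039°
wrap1 = wrap2 = π + 2β = 191.6078°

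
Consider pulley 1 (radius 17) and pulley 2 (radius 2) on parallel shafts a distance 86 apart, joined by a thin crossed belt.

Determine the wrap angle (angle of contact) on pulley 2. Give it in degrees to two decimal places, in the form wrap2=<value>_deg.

crossed belt: β = asin((r1+r2)/C) = asin(19/86) = 12.7637°
wrap1 = wrap2 = π + 2β = 205.5274°

wrap2=205.53_deg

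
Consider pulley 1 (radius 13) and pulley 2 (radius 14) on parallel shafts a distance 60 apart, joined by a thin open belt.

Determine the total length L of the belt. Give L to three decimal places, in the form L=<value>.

open belt: β = asin((r2−r1)/C) = asin(1/60) = 0.9550°
wrap1 = π − 2β = 178.0901°
wrap2 = π + 2β = 181.9099°
tangent length = C·cosβ = 59.9917
L = r1·wrap1 + r2·wrap2 + 2·C·cosβ = 13·3.1083 + 14·3.1749 + 2·59.9917 = 204.8397

L=204.840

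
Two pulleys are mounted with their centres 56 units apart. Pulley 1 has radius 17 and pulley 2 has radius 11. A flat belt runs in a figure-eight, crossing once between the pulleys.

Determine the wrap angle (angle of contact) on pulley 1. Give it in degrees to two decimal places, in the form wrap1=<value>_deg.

crossed belt: β = asin((r1+r2)/C) = asin(28/56) = 30.0000°
wrap1 = wrap2 = π + 2β = 240.0000°

wrap1=240.00_deg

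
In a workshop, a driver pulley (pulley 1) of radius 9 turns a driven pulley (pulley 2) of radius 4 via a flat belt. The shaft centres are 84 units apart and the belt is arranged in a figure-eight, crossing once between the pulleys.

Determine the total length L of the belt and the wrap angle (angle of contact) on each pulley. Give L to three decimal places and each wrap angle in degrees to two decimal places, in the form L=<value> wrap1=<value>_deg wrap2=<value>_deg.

crossed belt: β = asin((r1+r2)/C) = asin(13/84) = 8.9030°
wrap1 = wrap2 = π + 2β = 197.8060°
tangent length = C·cosβ = 82.9880
L = (r1+r2)·wrap + 2·C·cosβ = 13·3.4524 + 2·82.9880 = 210.8567

L=210.857 wrap1=197.81_deg wrap2=197.81_deg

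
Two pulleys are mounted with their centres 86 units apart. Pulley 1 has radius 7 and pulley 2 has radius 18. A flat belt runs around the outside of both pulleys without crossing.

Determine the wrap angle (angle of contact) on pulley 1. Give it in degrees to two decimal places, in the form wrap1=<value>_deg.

wrap1=165.30_deg

open belt: β = asin((r2−r1)/C) = asin(11/86) = 7.3487°
wrap1 = π − 2β = 165.3027°
wrap2 = π + 2β = 194.6973°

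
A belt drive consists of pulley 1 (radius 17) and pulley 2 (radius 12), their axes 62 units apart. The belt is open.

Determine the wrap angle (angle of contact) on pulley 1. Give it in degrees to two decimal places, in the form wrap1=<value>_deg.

wrap1=189.25_deg

open belt: β = asin((r2−r1)/C) = asin(-5/62) = -4.6257°
wrap1 = π − 2β = 189.2513°
wrap2 = π + 2β = 170.7487°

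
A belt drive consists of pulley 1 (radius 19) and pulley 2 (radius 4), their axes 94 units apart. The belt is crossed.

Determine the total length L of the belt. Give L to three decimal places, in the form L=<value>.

crossed belt: β = asin((r1+r2)/C) = asin(23/94) = 14.1630°
wrap1 = wrap2 = π + 2β = 208.3259°
tangent length = C·cosβ = 91.1427
L = (r1+r2)·wrap + 2·C·cosβ = 23·3.6360 + 2·91.1427 = 265.9129

L=265.913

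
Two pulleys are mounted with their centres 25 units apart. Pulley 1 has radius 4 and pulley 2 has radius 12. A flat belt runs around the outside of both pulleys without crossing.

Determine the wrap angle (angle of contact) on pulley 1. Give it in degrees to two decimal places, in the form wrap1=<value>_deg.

open belt: β = asin((r2−r1)/C) = asin(8/25) = 18.6629°
wrap1 = π − 2β = 142.6742°
wrap2 = π + 2β = 217.3258°

wrap1=142.67_deg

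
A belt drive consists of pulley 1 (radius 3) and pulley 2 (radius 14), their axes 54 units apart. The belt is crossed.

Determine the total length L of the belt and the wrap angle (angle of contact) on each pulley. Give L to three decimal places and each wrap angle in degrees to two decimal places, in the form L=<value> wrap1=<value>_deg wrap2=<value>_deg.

L=166.805 wrap1=216.70_deg wrap2=216.70_deg

crossed belt: β = asin((r1+r2)/C) = asin(17/54) = 18.3496°
wrap1 = wrap2 = π + 2β = 216.6993°
tangent length = C·cosβ = 51.2543
L = (r1+r2)·wrap + 2·C·cosβ = 17·3.7821 + 2·51.2543 = 166.8045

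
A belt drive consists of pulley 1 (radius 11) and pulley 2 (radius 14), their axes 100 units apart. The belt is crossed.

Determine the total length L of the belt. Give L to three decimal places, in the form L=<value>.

L=284.823

crossed belt: β = asin((r1+r2)/C) = asin(25/100) = 14.4775°
wrap1 = wrap2 = π + 2β = 208.9550°
tangent length = C·cosβ = 96.8246
L = (r1+r2)·wrap + 2·C·cosβ = 25·3.6470 + 2·96.8246 = 284.8230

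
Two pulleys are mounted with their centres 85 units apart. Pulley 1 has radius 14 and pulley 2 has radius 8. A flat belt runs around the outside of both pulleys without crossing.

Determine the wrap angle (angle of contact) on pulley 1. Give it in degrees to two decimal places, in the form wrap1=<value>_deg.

open belt: β = asin((r2−r1)/C) = asin(-6/85) = -4.0478°
wrap1 = π − 2β = 188.0955°
wrap2 = π + 2β = 171.9045°

wrap1=188.10_deg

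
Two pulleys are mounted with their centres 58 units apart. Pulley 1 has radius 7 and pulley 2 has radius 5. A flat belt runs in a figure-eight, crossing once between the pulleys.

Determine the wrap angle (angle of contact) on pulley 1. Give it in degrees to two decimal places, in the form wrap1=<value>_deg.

wrap1=203.88_deg

crossed belt: β = asin((r1+r2)/C) = asin(12/58) = 11.9405°
wrap1 = wrap2 = π + 2β = 203.8811°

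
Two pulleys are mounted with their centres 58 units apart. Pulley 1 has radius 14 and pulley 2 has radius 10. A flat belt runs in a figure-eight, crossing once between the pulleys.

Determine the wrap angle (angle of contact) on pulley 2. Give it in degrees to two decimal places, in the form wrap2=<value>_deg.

wrap2=228.89_deg

crossed belt: β = asin((r1+r2)/C) = asin(24/58) = 24.4433°
wrap1 = wrap2 = π + 2β = 228.8867°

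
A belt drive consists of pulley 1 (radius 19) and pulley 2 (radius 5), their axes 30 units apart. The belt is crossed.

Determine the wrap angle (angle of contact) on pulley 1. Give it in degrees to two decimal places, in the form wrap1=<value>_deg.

crossed belt: β = asin((r1+r2)/C) = asin(24/30) = 53.1301°
wrap1 = wrap2 = π + 2β = 286.2602°

wrap1=286.26_deg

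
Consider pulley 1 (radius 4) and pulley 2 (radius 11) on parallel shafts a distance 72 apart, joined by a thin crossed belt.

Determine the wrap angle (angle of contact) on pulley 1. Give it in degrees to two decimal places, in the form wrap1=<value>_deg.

wrap1=204.05_deg

crossed belt: β = asin((r1+r2)/C) = asin(15/72) = 12.0247°
wrap1 = wrap2 = π + 2β = 204.0494°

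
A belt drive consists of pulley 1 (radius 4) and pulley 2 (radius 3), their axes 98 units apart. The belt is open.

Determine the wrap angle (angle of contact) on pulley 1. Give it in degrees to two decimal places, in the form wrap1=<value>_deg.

wrap1=181.17_deg

open belt: β = asin((r2−r1)/C) = asin(-1/98) = -0.5847°
wrap1 = π − 2β = 181.1693°
wrap2 = π + 2β = 178.8307°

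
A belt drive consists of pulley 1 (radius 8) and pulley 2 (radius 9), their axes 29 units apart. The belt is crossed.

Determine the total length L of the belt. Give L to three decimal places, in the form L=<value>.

L=121.693

crossed belt: β = asin((r1+r2)/C) = asin(17/29) = 35.8883°
wrap1 = wrap2 = π + 2β = 251.7766°
tangent length = C·cosβ = 23.4947
L = (r1+r2)·wrap + 2·C·cosβ = 17·4.3943 + 2·23.4947 = 121.6930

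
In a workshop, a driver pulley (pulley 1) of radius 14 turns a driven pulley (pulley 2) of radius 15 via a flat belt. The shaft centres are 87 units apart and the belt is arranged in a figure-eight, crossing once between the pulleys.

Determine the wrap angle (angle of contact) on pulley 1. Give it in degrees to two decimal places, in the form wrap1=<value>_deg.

wrap1=218.94_deg

crossed belt: β = asin((r1+r2)/C) = asin(29/87) = 19.4712°
wrap1 = wrap2 = π + 2β = 218.9424°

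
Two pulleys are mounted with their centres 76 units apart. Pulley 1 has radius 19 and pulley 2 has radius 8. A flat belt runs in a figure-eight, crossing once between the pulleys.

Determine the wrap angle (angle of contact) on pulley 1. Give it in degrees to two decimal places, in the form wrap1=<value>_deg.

crossed belt: β = asin((r1+r2)/C) = asin(27/76) = 20.8096°
wrap1 = wrap2 = π + 2β = 221.6191°

wrap1=221.62_deg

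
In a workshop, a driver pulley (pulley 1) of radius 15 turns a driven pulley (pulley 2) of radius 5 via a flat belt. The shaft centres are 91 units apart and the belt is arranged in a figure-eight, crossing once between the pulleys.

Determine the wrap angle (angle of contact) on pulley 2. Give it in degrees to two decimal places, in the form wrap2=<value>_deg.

crossed belt: β = asin((r1+r2)/C) = asin(20/91) = 12.6961°
wrap1 = wrap2 = π + 2β = 205.3922°

wrap2=205.39_deg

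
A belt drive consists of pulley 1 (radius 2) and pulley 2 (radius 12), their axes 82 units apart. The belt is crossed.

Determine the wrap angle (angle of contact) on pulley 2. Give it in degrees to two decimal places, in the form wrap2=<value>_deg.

wrap2=199.66_deg

crossed belt: β = asin((r1+r2)/C) = asin(14/82) = 9.8304°
wrap1 = wrap2 = π + 2β = 199.6607°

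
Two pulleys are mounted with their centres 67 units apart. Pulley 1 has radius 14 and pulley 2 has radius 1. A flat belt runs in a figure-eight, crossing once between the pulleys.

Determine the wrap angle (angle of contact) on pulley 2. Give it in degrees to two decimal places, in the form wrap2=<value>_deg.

wrap2=205.87_deg

crossed belt: β = asin((r1+r2)/C) = asin(15/67) = 12.9371°
wrap1 = wrap2 = π + 2β = 205.8741°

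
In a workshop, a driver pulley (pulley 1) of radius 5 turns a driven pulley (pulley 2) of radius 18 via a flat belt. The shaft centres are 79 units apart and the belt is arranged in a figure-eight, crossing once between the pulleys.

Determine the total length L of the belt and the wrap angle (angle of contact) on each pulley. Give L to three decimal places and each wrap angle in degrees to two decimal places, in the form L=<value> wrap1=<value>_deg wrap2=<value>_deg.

L=237.001 wrap1=213.85_deg wrap2=213.85_deg

crossed belt: β = asin((r1+r2)/C) = asin(23/79) = 16.9262°
wrap1 = wrap2 = π + 2β = 213.8523°
tangent length = C·cosβ = 75.5778
L = (r1+r2)·wrap + 2·C·cosβ = 23·3.7324 + 2·75.5778 = 237.0014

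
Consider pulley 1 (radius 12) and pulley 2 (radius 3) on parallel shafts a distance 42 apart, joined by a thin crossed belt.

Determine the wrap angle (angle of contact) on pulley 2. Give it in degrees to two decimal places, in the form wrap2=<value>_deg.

crossed belt: β = asin((r1+r2)/C) = asin(15/42) = 20.9248°
wrap1 = wrap2 = π + 2β = 221.8497°

wrap2=221.85_deg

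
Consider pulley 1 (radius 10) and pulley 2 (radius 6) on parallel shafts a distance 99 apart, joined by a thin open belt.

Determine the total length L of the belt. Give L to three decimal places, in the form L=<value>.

L=248.427

open belt: β = asin((r2−r1)/C) = asin(-4/99) = -2.3156°
wrap1 = π − 2β = 184.6312°
wrap2 = π + 2β = 175.3688°
tangent length = C·cosβ = 98.9192
L = r1·wrap1 + r2·wrap2 + 2·C·cosβ = 10·3.2224 + 6·3.0608 + 2·98.9192 = 248.4271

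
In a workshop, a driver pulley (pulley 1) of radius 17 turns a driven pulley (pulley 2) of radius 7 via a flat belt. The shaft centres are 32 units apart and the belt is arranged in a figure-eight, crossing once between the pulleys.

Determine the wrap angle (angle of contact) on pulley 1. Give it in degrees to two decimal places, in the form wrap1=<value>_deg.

wrap1=277.18_deg

crossed belt: β = asin((r1+r2)/C) = asin(24/32) = 48.5904°
wrap1 = wrap2 = π + 2β = 277.1808°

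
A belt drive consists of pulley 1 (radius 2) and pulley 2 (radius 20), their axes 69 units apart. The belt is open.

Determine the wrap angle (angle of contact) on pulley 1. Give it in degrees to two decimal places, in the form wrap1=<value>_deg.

wrap1=149.76_deg

open belt: β = asin((r2−r1)/C) = asin(18/69) = 15.1217°
wrap1 = π − 2β = 149.7567°
wrap2 = π + 2β = 210.2433°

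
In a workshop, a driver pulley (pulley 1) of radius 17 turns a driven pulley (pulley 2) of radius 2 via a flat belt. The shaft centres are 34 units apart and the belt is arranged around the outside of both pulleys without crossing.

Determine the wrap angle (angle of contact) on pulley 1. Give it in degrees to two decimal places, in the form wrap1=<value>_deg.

open belt: β = asin((r2−r1)/C) = asin(-15/34) = -26.1790°
wrap1 = π − 2β = 232.3579°
wrap2 = π + 2β = 127.6421°

wrap1=232.36_deg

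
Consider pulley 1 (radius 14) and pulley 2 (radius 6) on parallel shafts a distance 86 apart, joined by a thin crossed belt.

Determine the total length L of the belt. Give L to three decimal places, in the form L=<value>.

L=239.504

crossed belt: β = asin((r1+r2)/C) = asin(20/86) = 13.4477°
wrap1 = wrap2 = π + 2β = 206.8955°
tangent length = C·cosβ = 83.6421
L = (r1+r2)·wrap + 2·C·cosβ = 20·3.6110 + 2·83.6421 = 239.5043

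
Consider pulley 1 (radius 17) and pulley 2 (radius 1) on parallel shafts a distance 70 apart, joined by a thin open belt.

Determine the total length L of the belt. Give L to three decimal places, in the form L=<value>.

open belt: β = asin((r2−r1)/C) = asin(-16/70) = -13.2130°
wrap1 = π − 2β = 206.4260°
wrap2 = π + 2β = 153.5740°
tangent length = C·cosβ = 68.1469
L = r1·wrap1 + r2·wrap2 + 2·C·cosβ = 17·3.6028 + 1·2.6804 + 2·68.1469 = 200.2220

L=200.222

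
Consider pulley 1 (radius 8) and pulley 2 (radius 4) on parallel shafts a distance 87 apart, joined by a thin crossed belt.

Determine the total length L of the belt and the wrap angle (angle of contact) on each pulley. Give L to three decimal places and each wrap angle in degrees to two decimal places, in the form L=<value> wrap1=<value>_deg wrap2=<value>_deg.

crossed belt: β = asin((r1+r2)/C) = asin(12/87) = 7.9281°
wrap1 = wrap2 = π + 2β = 195.8563°
tangent length = C·cosβ = 86.1684
L = (r1+r2)·wrap + 2·C·cosβ = 12·3.4183 + 2·86.1684 = 213.3569

L=213.357 wrap1=195.86_deg wrap2=195.86_deg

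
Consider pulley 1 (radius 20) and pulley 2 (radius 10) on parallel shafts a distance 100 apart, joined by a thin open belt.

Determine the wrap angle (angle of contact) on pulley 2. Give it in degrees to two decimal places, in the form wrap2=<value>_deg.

open belt: β = asin((r2−r1)/C) = asin(-10/100) = -5.7392°
wrap1 = π − 2β = 191.4783°
wrap2 = π + 2β = 168.5217°

wrap2=168.52_deg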